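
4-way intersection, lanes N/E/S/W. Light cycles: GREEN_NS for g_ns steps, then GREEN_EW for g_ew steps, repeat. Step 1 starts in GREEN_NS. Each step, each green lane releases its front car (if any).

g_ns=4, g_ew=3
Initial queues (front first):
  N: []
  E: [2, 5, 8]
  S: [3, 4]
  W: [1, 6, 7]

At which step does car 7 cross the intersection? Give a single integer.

Step 1 [NS]: N:empty,E:wait,S:car3-GO,W:wait | queues: N=0 E=3 S=1 W=3
Step 2 [NS]: N:empty,E:wait,S:car4-GO,W:wait | queues: N=0 E=3 S=0 W=3
Step 3 [NS]: N:empty,E:wait,S:empty,W:wait | queues: N=0 E=3 S=0 W=3
Step 4 [NS]: N:empty,E:wait,S:empty,W:wait | queues: N=0 E=3 S=0 W=3
Step 5 [EW]: N:wait,E:car2-GO,S:wait,W:car1-GO | queues: N=0 E=2 S=0 W=2
Step 6 [EW]: N:wait,E:car5-GO,S:wait,W:car6-GO | queues: N=0 E=1 S=0 W=1
Step 7 [EW]: N:wait,E:car8-GO,S:wait,W:car7-GO | queues: N=0 E=0 S=0 W=0
Car 7 crosses at step 7

7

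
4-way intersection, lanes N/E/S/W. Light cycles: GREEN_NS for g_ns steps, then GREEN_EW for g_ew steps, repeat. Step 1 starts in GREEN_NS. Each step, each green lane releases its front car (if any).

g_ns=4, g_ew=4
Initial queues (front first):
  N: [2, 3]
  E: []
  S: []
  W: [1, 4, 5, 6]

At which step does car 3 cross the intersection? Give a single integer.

Step 1 [NS]: N:car2-GO,E:wait,S:empty,W:wait | queues: N=1 E=0 S=0 W=4
Step 2 [NS]: N:car3-GO,E:wait,S:empty,W:wait | queues: N=0 E=0 S=0 W=4
Step 3 [NS]: N:empty,E:wait,S:empty,W:wait | queues: N=0 E=0 S=0 W=4
Step 4 [NS]: N:empty,E:wait,S:empty,W:wait | queues: N=0 E=0 S=0 W=4
Step 5 [EW]: N:wait,E:empty,S:wait,W:car1-GO | queues: N=0 E=0 S=0 W=3
Step 6 [EW]: N:wait,E:empty,S:wait,W:car4-GO | queues: N=0 E=0 S=0 W=2
Step 7 [EW]: N:wait,E:empty,S:wait,W:car5-GO | queues: N=0 E=0 S=0 W=1
Step 8 [EW]: N:wait,E:empty,S:wait,W:car6-GO | queues: N=0 E=0 S=0 W=0
Car 3 crosses at step 2

2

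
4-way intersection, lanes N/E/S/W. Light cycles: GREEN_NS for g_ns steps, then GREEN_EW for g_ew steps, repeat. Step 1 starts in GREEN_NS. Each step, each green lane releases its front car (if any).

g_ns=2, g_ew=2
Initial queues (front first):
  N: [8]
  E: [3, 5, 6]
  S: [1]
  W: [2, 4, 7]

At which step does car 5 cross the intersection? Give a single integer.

Step 1 [NS]: N:car8-GO,E:wait,S:car1-GO,W:wait | queues: N=0 E=3 S=0 W=3
Step 2 [NS]: N:empty,E:wait,S:empty,W:wait | queues: N=0 E=3 S=0 W=3
Step 3 [EW]: N:wait,E:car3-GO,S:wait,W:car2-GO | queues: N=0 E=2 S=0 W=2
Step 4 [EW]: N:wait,E:car5-GO,S:wait,W:car4-GO | queues: N=0 E=1 S=0 W=1
Step 5 [NS]: N:empty,E:wait,S:empty,W:wait | queues: N=0 E=1 S=0 W=1
Step 6 [NS]: N:empty,E:wait,S:empty,W:wait | queues: N=0 E=1 S=0 W=1
Step 7 [EW]: N:wait,E:car6-GO,S:wait,W:car7-GO | queues: N=0 E=0 S=0 W=0
Car 5 crosses at step 4

4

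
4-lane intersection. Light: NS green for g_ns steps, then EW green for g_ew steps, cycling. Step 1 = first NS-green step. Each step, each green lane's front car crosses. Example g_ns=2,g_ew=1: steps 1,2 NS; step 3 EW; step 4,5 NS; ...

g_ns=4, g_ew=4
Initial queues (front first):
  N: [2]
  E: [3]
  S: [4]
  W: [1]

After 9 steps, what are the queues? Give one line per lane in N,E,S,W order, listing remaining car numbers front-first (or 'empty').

Step 1 [NS]: N:car2-GO,E:wait,S:car4-GO,W:wait | queues: N=0 E=1 S=0 W=1
Step 2 [NS]: N:empty,E:wait,S:empty,W:wait | queues: N=0 E=1 S=0 W=1
Step 3 [NS]: N:empty,E:wait,S:empty,W:wait | queues: N=0 E=1 S=0 W=1
Step 4 [NS]: N:empty,E:wait,S:empty,W:wait | queues: N=0 E=1 S=0 W=1
Step 5 [EW]: N:wait,E:car3-GO,S:wait,W:car1-GO | queues: N=0 E=0 S=0 W=0

N: empty
E: empty
S: empty
W: empty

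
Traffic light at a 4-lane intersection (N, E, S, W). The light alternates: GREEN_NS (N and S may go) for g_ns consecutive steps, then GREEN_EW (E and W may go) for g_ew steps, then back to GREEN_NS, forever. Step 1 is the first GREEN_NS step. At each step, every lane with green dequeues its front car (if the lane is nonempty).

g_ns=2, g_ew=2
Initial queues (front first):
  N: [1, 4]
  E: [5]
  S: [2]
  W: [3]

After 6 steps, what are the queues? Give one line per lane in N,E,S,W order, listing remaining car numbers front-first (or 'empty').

Step 1 [NS]: N:car1-GO,E:wait,S:car2-GO,W:wait | queues: N=1 E=1 S=0 W=1
Step 2 [NS]: N:car4-GO,E:wait,S:empty,W:wait | queues: N=0 E=1 S=0 W=1
Step 3 [EW]: N:wait,E:car5-GO,S:wait,W:car3-GO | queues: N=0 E=0 S=0 W=0

N: empty
E: empty
S: empty
W: empty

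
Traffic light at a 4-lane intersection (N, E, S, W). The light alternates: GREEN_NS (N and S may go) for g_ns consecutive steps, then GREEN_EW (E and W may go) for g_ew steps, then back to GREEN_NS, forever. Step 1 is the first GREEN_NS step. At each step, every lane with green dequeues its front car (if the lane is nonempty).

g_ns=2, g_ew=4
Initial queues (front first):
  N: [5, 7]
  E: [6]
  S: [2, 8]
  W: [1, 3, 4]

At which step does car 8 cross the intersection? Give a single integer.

Step 1 [NS]: N:car5-GO,E:wait,S:car2-GO,W:wait | queues: N=1 E=1 S=1 W=3
Step 2 [NS]: N:car7-GO,E:wait,S:car8-GO,W:wait | queues: N=0 E=1 S=0 W=3
Step 3 [EW]: N:wait,E:car6-GO,S:wait,W:car1-GO | queues: N=0 E=0 S=0 W=2
Step 4 [EW]: N:wait,E:empty,S:wait,W:car3-GO | queues: N=0 E=0 S=0 W=1
Step 5 [EW]: N:wait,E:empty,S:wait,W:car4-GO | queues: N=0 E=0 S=0 W=0
Car 8 crosses at step 2

2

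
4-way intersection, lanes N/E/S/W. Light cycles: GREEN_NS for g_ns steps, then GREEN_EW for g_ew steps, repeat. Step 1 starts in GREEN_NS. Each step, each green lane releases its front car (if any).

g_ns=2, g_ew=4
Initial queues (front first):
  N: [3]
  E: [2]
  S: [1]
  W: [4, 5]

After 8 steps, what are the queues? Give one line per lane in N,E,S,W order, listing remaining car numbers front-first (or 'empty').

Step 1 [NS]: N:car3-GO,E:wait,S:car1-GO,W:wait | queues: N=0 E=1 S=0 W=2
Step 2 [NS]: N:empty,E:wait,S:empty,W:wait | queues: N=0 E=1 S=0 W=2
Step 3 [EW]: N:wait,E:car2-GO,S:wait,W:car4-GO | queues: N=0 E=0 S=0 W=1
Step 4 [EW]: N:wait,E:empty,S:wait,W:car5-GO | queues: N=0 E=0 S=0 W=0

N: empty
E: empty
S: empty
W: empty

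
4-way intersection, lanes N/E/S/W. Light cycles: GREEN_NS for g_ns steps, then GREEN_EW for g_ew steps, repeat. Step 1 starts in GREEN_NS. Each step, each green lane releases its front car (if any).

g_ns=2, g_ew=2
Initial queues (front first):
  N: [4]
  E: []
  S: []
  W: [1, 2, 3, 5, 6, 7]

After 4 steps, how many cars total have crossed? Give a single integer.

Step 1 [NS]: N:car4-GO,E:wait,S:empty,W:wait | queues: N=0 E=0 S=0 W=6
Step 2 [NS]: N:empty,E:wait,S:empty,W:wait | queues: N=0 E=0 S=0 W=6
Step 3 [EW]: N:wait,E:empty,S:wait,W:car1-GO | queues: N=0 E=0 S=0 W=5
Step 4 [EW]: N:wait,E:empty,S:wait,W:car2-GO | queues: N=0 E=0 S=0 W=4
Cars crossed by step 4: 3

Answer: 3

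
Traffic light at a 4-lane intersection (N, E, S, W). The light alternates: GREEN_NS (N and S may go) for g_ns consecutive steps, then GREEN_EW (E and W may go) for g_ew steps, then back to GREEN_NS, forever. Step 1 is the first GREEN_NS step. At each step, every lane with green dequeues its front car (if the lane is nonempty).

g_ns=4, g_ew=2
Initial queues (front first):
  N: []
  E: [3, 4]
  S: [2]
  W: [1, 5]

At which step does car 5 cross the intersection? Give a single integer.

Step 1 [NS]: N:empty,E:wait,S:car2-GO,W:wait | queues: N=0 E=2 S=0 W=2
Step 2 [NS]: N:empty,E:wait,S:empty,W:wait | queues: N=0 E=2 S=0 W=2
Step 3 [NS]: N:empty,E:wait,S:empty,W:wait | queues: N=0 E=2 S=0 W=2
Step 4 [NS]: N:empty,E:wait,S:empty,W:wait | queues: N=0 E=2 S=0 W=2
Step 5 [EW]: N:wait,E:car3-GO,S:wait,W:car1-GO | queues: N=0 E=1 S=0 W=1
Step 6 [EW]: N:wait,E:car4-GO,S:wait,W:car5-GO | queues: N=0 E=0 S=0 W=0
Car 5 crosses at step 6

6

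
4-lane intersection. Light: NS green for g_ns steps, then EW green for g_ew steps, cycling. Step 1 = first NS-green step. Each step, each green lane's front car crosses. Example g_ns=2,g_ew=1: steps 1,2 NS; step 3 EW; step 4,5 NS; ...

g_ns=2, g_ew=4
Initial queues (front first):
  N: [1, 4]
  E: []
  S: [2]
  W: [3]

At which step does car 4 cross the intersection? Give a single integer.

Step 1 [NS]: N:car1-GO,E:wait,S:car2-GO,W:wait | queues: N=1 E=0 S=0 W=1
Step 2 [NS]: N:car4-GO,E:wait,S:empty,W:wait | queues: N=0 E=0 S=0 W=1
Step 3 [EW]: N:wait,E:empty,S:wait,W:car3-GO | queues: N=0 E=0 S=0 W=0
Car 4 crosses at step 2

2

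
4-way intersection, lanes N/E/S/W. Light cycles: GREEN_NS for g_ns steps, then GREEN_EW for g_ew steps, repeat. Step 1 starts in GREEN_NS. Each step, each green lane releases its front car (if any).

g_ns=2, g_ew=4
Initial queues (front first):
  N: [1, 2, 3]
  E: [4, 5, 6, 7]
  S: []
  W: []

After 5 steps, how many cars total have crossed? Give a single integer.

Step 1 [NS]: N:car1-GO,E:wait,S:empty,W:wait | queues: N=2 E=4 S=0 W=0
Step 2 [NS]: N:car2-GO,E:wait,S:empty,W:wait | queues: N=1 E=4 S=0 W=0
Step 3 [EW]: N:wait,E:car4-GO,S:wait,W:empty | queues: N=1 E=3 S=0 W=0
Step 4 [EW]: N:wait,E:car5-GO,S:wait,W:empty | queues: N=1 E=2 S=0 W=0
Step 5 [EW]: N:wait,E:car6-GO,S:wait,W:empty | queues: N=1 E=1 S=0 W=0
Cars crossed by step 5: 5

Answer: 5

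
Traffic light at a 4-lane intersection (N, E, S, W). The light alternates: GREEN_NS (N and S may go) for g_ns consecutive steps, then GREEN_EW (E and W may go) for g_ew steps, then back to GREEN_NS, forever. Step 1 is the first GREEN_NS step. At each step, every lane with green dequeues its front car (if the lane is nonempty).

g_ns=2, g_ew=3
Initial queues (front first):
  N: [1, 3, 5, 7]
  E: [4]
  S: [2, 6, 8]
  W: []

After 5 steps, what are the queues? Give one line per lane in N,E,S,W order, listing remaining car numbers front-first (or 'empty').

Step 1 [NS]: N:car1-GO,E:wait,S:car2-GO,W:wait | queues: N=3 E=1 S=2 W=0
Step 2 [NS]: N:car3-GO,E:wait,S:car6-GO,W:wait | queues: N=2 E=1 S=1 W=0
Step 3 [EW]: N:wait,E:car4-GO,S:wait,W:empty | queues: N=2 E=0 S=1 W=0
Step 4 [EW]: N:wait,E:empty,S:wait,W:empty | queues: N=2 E=0 S=1 W=0
Step 5 [EW]: N:wait,E:empty,S:wait,W:empty | queues: N=2 E=0 S=1 W=0

N: 5 7
E: empty
S: 8
W: empty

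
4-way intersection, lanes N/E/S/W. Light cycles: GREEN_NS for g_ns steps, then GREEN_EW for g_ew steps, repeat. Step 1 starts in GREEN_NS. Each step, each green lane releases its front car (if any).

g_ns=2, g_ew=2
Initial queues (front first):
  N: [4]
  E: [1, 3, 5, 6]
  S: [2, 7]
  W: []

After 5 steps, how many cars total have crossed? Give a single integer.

Step 1 [NS]: N:car4-GO,E:wait,S:car2-GO,W:wait | queues: N=0 E=4 S=1 W=0
Step 2 [NS]: N:empty,E:wait,S:car7-GO,W:wait | queues: N=0 E=4 S=0 W=0
Step 3 [EW]: N:wait,E:car1-GO,S:wait,W:empty | queues: N=0 E=3 S=0 W=0
Step 4 [EW]: N:wait,E:car3-GO,S:wait,W:empty | queues: N=0 E=2 S=0 W=0
Step 5 [NS]: N:empty,E:wait,S:empty,W:wait | queues: N=0 E=2 S=0 W=0
Cars crossed by step 5: 5

Answer: 5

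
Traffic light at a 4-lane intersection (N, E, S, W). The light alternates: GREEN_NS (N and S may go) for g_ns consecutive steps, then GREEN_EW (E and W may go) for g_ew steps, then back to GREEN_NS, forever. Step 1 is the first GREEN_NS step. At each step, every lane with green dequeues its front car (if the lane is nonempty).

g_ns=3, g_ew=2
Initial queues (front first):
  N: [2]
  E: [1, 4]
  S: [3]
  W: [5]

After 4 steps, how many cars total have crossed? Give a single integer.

Answer: 4

Derivation:
Step 1 [NS]: N:car2-GO,E:wait,S:car3-GO,W:wait | queues: N=0 E=2 S=0 W=1
Step 2 [NS]: N:empty,E:wait,S:empty,W:wait | queues: N=0 E=2 S=0 W=1
Step 3 [NS]: N:empty,E:wait,S:empty,W:wait | queues: N=0 E=2 S=0 W=1
Step 4 [EW]: N:wait,E:car1-GO,S:wait,W:car5-GO | queues: N=0 E=1 S=0 W=0
Cars crossed by step 4: 4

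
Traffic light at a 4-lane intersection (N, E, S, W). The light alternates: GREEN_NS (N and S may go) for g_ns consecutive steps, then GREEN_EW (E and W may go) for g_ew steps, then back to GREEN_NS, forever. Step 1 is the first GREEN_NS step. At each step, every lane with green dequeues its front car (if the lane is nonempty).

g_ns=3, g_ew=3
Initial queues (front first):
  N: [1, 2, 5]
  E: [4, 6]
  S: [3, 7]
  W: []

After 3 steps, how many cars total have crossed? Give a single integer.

Step 1 [NS]: N:car1-GO,E:wait,S:car3-GO,W:wait | queues: N=2 E=2 S=1 W=0
Step 2 [NS]: N:car2-GO,E:wait,S:car7-GO,W:wait | queues: N=1 E=2 S=0 W=0
Step 3 [NS]: N:car5-GO,E:wait,S:empty,W:wait | queues: N=0 E=2 S=0 W=0
Cars crossed by step 3: 5

Answer: 5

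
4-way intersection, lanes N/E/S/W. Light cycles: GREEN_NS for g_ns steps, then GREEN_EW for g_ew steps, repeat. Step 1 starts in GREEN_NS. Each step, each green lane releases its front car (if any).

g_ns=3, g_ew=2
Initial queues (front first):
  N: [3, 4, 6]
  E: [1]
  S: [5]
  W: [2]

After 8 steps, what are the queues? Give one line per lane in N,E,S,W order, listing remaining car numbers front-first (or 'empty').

Step 1 [NS]: N:car3-GO,E:wait,S:car5-GO,W:wait | queues: N=2 E=1 S=0 W=1
Step 2 [NS]: N:car4-GO,E:wait,S:empty,W:wait | queues: N=1 E=1 S=0 W=1
Step 3 [NS]: N:car6-GO,E:wait,S:empty,W:wait | queues: N=0 E=1 S=0 W=1
Step 4 [EW]: N:wait,E:car1-GO,S:wait,W:car2-GO | queues: N=0 E=0 S=0 W=0

N: empty
E: empty
S: empty
W: empty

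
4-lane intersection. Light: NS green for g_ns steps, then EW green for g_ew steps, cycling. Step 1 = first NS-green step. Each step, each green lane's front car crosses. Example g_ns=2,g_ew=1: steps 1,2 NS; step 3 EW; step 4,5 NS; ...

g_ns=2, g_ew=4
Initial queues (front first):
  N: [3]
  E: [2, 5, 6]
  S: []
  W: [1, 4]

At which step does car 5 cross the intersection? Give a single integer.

Step 1 [NS]: N:car3-GO,E:wait,S:empty,W:wait | queues: N=0 E=3 S=0 W=2
Step 2 [NS]: N:empty,E:wait,S:empty,W:wait | queues: N=0 E=3 S=0 W=2
Step 3 [EW]: N:wait,E:car2-GO,S:wait,W:car1-GO | queues: N=0 E=2 S=0 W=1
Step 4 [EW]: N:wait,E:car5-GO,S:wait,W:car4-GO | queues: N=0 E=1 S=0 W=0
Step 5 [EW]: N:wait,E:car6-GO,S:wait,W:empty | queues: N=0 E=0 S=0 W=0
Car 5 crosses at step 4

4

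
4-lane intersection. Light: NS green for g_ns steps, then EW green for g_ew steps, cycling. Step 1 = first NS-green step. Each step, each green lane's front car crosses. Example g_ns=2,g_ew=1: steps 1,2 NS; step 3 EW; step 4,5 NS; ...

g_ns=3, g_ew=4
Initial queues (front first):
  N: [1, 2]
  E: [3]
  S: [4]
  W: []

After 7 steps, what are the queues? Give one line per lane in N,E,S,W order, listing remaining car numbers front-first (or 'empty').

Step 1 [NS]: N:car1-GO,E:wait,S:car4-GO,W:wait | queues: N=1 E=1 S=0 W=0
Step 2 [NS]: N:car2-GO,E:wait,S:empty,W:wait | queues: N=0 E=1 S=0 W=0
Step 3 [NS]: N:empty,E:wait,S:empty,W:wait | queues: N=0 E=1 S=0 W=0
Step 4 [EW]: N:wait,E:car3-GO,S:wait,W:empty | queues: N=0 E=0 S=0 W=0

N: empty
E: empty
S: empty
W: empty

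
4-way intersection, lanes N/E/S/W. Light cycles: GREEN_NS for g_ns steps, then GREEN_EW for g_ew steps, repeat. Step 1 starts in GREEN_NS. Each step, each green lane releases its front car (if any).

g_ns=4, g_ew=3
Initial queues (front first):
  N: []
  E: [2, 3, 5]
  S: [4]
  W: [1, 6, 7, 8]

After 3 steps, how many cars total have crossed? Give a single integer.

Step 1 [NS]: N:empty,E:wait,S:car4-GO,W:wait | queues: N=0 E=3 S=0 W=4
Step 2 [NS]: N:empty,E:wait,S:empty,W:wait | queues: N=0 E=3 S=0 W=4
Step 3 [NS]: N:empty,E:wait,S:empty,W:wait | queues: N=0 E=3 S=0 W=4
Cars crossed by step 3: 1

Answer: 1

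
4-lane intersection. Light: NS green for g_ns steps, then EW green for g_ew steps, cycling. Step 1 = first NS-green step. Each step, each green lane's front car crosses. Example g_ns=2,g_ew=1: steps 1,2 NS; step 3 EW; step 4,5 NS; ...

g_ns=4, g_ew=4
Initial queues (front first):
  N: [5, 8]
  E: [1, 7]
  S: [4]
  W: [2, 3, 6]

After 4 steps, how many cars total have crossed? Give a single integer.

Step 1 [NS]: N:car5-GO,E:wait,S:car4-GO,W:wait | queues: N=1 E=2 S=0 W=3
Step 2 [NS]: N:car8-GO,E:wait,S:empty,W:wait | queues: N=0 E=2 S=0 W=3
Step 3 [NS]: N:empty,E:wait,S:empty,W:wait | queues: N=0 E=2 S=0 W=3
Step 4 [NS]: N:empty,E:wait,S:empty,W:wait | queues: N=0 E=2 S=0 W=3
Cars crossed by step 4: 3

Answer: 3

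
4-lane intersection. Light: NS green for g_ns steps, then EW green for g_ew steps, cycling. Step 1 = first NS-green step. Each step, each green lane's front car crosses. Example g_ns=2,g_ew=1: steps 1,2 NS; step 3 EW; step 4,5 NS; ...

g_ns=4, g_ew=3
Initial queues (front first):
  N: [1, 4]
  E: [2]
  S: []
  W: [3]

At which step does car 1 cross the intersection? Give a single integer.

Step 1 [NS]: N:car1-GO,E:wait,S:empty,W:wait | queues: N=1 E=1 S=0 W=1
Step 2 [NS]: N:car4-GO,E:wait,S:empty,W:wait | queues: N=0 E=1 S=0 W=1
Step 3 [NS]: N:empty,E:wait,S:empty,W:wait | queues: N=0 E=1 S=0 W=1
Step 4 [NS]: N:empty,E:wait,S:empty,W:wait | queues: N=0 E=1 S=0 W=1
Step 5 [EW]: N:wait,E:car2-GO,S:wait,W:car3-GO | queues: N=0 E=0 S=0 W=0
Car 1 crosses at step 1

1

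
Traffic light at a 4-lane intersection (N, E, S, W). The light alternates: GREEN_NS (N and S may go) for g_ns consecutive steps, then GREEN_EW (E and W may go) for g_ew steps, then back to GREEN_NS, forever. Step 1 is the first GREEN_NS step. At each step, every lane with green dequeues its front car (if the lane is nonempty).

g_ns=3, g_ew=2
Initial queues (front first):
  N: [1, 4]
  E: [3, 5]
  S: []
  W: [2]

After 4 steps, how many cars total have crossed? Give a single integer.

Answer: 4

Derivation:
Step 1 [NS]: N:car1-GO,E:wait,S:empty,W:wait | queues: N=1 E=2 S=0 W=1
Step 2 [NS]: N:car4-GO,E:wait,S:empty,W:wait | queues: N=0 E=2 S=0 W=1
Step 3 [NS]: N:empty,E:wait,S:empty,W:wait | queues: N=0 E=2 S=0 W=1
Step 4 [EW]: N:wait,E:car3-GO,S:wait,W:car2-GO | queues: N=0 E=1 S=0 W=0
Cars crossed by step 4: 4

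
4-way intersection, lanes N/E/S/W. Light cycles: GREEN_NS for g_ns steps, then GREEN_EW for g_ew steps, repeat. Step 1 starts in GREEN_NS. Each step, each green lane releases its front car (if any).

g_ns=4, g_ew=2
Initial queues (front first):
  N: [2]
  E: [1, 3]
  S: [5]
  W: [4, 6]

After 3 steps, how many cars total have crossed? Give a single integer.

Step 1 [NS]: N:car2-GO,E:wait,S:car5-GO,W:wait | queues: N=0 E=2 S=0 W=2
Step 2 [NS]: N:empty,E:wait,S:empty,W:wait | queues: N=0 E=2 S=0 W=2
Step 3 [NS]: N:empty,E:wait,S:empty,W:wait | queues: N=0 E=2 S=0 W=2
Cars crossed by step 3: 2

Answer: 2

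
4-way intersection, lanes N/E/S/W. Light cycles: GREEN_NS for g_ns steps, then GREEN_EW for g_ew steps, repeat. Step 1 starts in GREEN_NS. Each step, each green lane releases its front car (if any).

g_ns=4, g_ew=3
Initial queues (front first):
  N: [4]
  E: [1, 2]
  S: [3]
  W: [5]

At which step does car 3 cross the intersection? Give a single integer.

Step 1 [NS]: N:car4-GO,E:wait,S:car3-GO,W:wait | queues: N=0 E=2 S=0 W=1
Step 2 [NS]: N:empty,E:wait,S:empty,W:wait | queues: N=0 E=2 S=0 W=1
Step 3 [NS]: N:empty,E:wait,S:empty,W:wait | queues: N=0 E=2 S=0 W=1
Step 4 [NS]: N:empty,E:wait,S:empty,W:wait | queues: N=0 E=2 S=0 W=1
Step 5 [EW]: N:wait,E:car1-GO,S:wait,W:car5-GO | queues: N=0 E=1 S=0 W=0
Step 6 [EW]: N:wait,E:car2-GO,S:wait,W:empty | queues: N=0 E=0 S=0 W=0
Car 3 crosses at step 1

1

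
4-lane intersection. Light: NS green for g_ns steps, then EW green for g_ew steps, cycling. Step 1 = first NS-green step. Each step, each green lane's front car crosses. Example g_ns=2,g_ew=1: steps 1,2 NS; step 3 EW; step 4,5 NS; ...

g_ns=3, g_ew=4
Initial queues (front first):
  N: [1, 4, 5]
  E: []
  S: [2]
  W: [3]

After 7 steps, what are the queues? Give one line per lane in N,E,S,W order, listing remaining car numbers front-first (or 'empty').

Step 1 [NS]: N:car1-GO,E:wait,S:car2-GO,W:wait | queues: N=2 E=0 S=0 W=1
Step 2 [NS]: N:car4-GO,E:wait,S:empty,W:wait | queues: N=1 E=0 S=0 W=1
Step 3 [NS]: N:car5-GO,E:wait,S:empty,W:wait | queues: N=0 E=0 S=0 W=1
Step 4 [EW]: N:wait,E:empty,S:wait,W:car3-GO | queues: N=0 E=0 S=0 W=0

N: empty
E: empty
S: empty
W: empty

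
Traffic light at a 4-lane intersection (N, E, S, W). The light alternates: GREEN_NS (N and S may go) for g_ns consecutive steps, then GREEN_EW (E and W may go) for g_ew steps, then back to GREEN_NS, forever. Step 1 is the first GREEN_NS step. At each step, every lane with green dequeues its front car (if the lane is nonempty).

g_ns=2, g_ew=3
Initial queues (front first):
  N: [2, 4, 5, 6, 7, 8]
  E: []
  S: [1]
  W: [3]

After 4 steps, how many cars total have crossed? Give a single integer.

Step 1 [NS]: N:car2-GO,E:wait,S:car1-GO,W:wait | queues: N=5 E=0 S=0 W=1
Step 2 [NS]: N:car4-GO,E:wait,S:empty,W:wait | queues: N=4 E=0 S=0 W=1
Step 3 [EW]: N:wait,E:empty,S:wait,W:car3-GO | queues: N=4 E=0 S=0 W=0
Step 4 [EW]: N:wait,E:empty,S:wait,W:empty | queues: N=4 E=0 S=0 W=0
Cars crossed by step 4: 4

Answer: 4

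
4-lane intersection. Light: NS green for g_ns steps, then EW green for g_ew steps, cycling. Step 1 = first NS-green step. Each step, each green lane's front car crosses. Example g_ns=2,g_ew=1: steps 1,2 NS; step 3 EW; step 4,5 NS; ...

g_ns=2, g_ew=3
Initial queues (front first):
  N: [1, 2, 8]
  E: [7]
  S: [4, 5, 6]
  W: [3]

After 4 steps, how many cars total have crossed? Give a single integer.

Step 1 [NS]: N:car1-GO,E:wait,S:car4-GO,W:wait | queues: N=2 E=1 S=2 W=1
Step 2 [NS]: N:car2-GO,E:wait,S:car5-GO,W:wait | queues: N=1 E=1 S=1 W=1
Step 3 [EW]: N:wait,E:car7-GO,S:wait,W:car3-GO | queues: N=1 E=0 S=1 W=0
Step 4 [EW]: N:wait,E:empty,S:wait,W:empty | queues: N=1 E=0 S=1 W=0
Cars crossed by step 4: 6

Answer: 6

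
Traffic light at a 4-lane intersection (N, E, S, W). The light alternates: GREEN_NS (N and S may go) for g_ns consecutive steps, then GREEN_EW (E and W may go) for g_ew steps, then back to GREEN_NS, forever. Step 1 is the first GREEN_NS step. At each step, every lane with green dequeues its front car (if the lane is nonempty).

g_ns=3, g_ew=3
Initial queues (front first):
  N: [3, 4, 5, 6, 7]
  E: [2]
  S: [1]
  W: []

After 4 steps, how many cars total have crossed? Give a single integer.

Answer: 5

Derivation:
Step 1 [NS]: N:car3-GO,E:wait,S:car1-GO,W:wait | queues: N=4 E=1 S=0 W=0
Step 2 [NS]: N:car4-GO,E:wait,S:empty,W:wait | queues: N=3 E=1 S=0 W=0
Step 3 [NS]: N:car5-GO,E:wait,S:empty,W:wait | queues: N=2 E=1 S=0 W=0
Step 4 [EW]: N:wait,E:car2-GO,S:wait,W:empty | queues: N=2 E=0 S=0 W=0
Cars crossed by step 4: 5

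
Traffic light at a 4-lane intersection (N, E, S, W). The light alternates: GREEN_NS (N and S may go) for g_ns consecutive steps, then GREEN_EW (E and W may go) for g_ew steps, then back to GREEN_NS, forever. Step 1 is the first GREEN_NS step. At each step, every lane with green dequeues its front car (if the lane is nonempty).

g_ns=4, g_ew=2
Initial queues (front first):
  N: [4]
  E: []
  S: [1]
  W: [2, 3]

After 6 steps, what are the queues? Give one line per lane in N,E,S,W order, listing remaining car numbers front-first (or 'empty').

Step 1 [NS]: N:car4-GO,E:wait,S:car1-GO,W:wait | queues: N=0 E=0 S=0 W=2
Step 2 [NS]: N:empty,E:wait,S:empty,W:wait | queues: N=0 E=0 S=0 W=2
Step 3 [NS]: N:empty,E:wait,S:empty,W:wait | queues: N=0 E=0 S=0 W=2
Step 4 [NS]: N:empty,E:wait,S:empty,W:wait | queues: N=0 E=0 S=0 W=2
Step 5 [EW]: N:wait,E:empty,S:wait,W:car2-GO | queues: N=0 E=0 S=0 W=1
Step 6 [EW]: N:wait,E:empty,S:wait,W:car3-GO | queues: N=0 E=0 S=0 W=0

N: empty
E: empty
S: empty
W: empty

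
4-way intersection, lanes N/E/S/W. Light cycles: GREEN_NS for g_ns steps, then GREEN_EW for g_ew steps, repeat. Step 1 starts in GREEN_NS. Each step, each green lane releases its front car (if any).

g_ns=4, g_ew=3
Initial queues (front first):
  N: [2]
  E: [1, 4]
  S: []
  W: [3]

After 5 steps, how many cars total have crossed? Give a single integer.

Answer: 3

Derivation:
Step 1 [NS]: N:car2-GO,E:wait,S:empty,W:wait | queues: N=0 E=2 S=0 W=1
Step 2 [NS]: N:empty,E:wait,S:empty,W:wait | queues: N=0 E=2 S=0 W=1
Step 3 [NS]: N:empty,E:wait,S:empty,W:wait | queues: N=0 E=2 S=0 W=1
Step 4 [NS]: N:empty,E:wait,S:empty,W:wait | queues: N=0 E=2 S=0 W=1
Step 5 [EW]: N:wait,E:car1-GO,S:wait,W:car3-GO | queues: N=0 E=1 S=0 W=0
Cars crossed by step 5: 3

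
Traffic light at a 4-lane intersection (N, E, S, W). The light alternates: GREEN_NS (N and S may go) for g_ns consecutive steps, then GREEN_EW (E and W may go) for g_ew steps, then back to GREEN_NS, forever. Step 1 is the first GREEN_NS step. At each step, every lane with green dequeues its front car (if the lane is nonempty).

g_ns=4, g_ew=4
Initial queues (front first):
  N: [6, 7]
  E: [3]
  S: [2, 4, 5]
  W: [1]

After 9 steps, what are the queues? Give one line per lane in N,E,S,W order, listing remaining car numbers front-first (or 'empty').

Step 1 [NS]: N:car6-GO,E:wait,S:car2-GO,W:wait | queues: N=1 E=1 S=2 W=1
Step 2 [NS]: N:car7-GO,E:wait,S:car4-GO,W:wait | queues: N=0 E=1 S=1 W=1
Step 3 [NS]: N:empty,E:wait,S:car5-GO,W:wait | queues: N=0 E=1 S=0 W=1
Step 4 [NS]: N:empty,E:wait,S:empty,W:wait | queues: N=0 E=1 S=0 W=1
Step 5 [EW]: N:wait,E:car3-GO,S:wait,W:car1-GO | queues: N=0 E=0 S=0 W=0

N: empty
E: empty
S: empty
W: empty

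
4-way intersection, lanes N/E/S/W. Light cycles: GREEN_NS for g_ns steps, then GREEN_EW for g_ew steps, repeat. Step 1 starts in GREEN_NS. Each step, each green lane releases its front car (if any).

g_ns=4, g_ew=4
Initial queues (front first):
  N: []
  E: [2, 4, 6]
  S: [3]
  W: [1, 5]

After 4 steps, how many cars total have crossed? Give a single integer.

Step 1 [NS]: N:empty,E:wait,S:car3-GO,W:wait | queues: N=0 E=3 S=0 W=2
Step 2 [NS]: N:empty,E:wait,S:empty,W:wait | queues: N=0 E=3 S=0 W=2
Step 3 [NS]: N:empty,E:wait,S:empty,W:wait | queues: N=0 E=3 S=0 W=2
Step 4 [NS]: N:empty,E:wait,S:empty,W:wait | queues: N=0 E=3 S=0 W=2
Cars crossed by step 4: 1

Answer: 1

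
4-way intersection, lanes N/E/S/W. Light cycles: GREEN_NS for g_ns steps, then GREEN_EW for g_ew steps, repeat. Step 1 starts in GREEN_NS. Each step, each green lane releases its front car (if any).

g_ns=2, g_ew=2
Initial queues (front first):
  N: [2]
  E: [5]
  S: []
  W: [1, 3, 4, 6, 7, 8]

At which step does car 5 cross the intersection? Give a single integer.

Step 1 [NS]: N:car2-GO,E:wait,S:empty,W:wait | queues: N=0 E=1 S=0 W=6
Step 2 [NS]: N:empty,E:wait,S:empty,W:wait | queues: N=0 E=1 S=0 W=6
Step 3 [EW]: N:wait,E:car5-GO,S:wait,W:car1-GO | queues: N=0 E=0 S=0 W=5
Step 4 [EW]: N:wait,E:empty,S:wait,W:car3-GO | queues: N=0 E=0 S=0 W=4
Step 5 [NS]: N:empty,E:wait,S:empty,W:wait | queues: N=0 E=0 S=0 W=4
Step 6 [NS]: N:empty,E:wait,S:empty,W:wait | queues: N=0 E=0 S=0 W=4
Step 7 [EW]: N:wait,E:empty,S:wait,W:car4-GO | queues: N=0 E=0 S=0 W=3
Step 8 [EW]: N:wait,E:empty,S:wait,W:car6-GO | queues: N=0 E=0 S=0 W=2
Step 9 [NS]: N:empty,E:wait,S:empty,W:wait | queues: N=0 E=0 S=0 W=2
Step 10 [NS]: N:empty,E:wait,S:empty,W:wait | queues: N=0 E=0 S=0 W=2
Step 11 [EW]: N:wait,E:empty,S:wait,W:car7-GO | queues: N=0 E=0 S=0 W=1
Step 12 [EW]: N:wait,E:empty,S:wait,W:car8-GO | queues: N=0 E=0 S=0 W=0
Car 5 crosses at step 3

3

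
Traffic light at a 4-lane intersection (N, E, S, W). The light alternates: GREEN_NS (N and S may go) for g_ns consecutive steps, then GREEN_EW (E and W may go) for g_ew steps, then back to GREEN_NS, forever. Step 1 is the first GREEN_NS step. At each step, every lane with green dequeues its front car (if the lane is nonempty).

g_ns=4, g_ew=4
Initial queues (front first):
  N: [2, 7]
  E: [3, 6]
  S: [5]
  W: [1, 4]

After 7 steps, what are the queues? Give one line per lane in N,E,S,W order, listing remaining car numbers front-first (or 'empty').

Step 1 [NS]: N:car2-GO,E:wait,S:car5-GO,W:wait | queues: N=1 E=2 S=0 W=2
Step 2 [NS]: N:car7-GO,E:wait,S:empty,W:wait | queues: N=0 E=2 S=0 W=2
Step 3 [NS]: N:empty,E:wait,S:empty,W:wait | queues: N=0 E=2 S=0 W=2
Step 4 [NS]: N:empty,E:wait,S:empty,W:wait | queues: N=0 E=2 S=0 W=2
Step 5 [EW]: N:wait,E:car3-GO,S:wait,W:car1-GO | queues: N=0 E=1 S=0 W=1
Step 6 [EW]: N:wait,E:car6-GO,S:wait,W:car4-GO | queues: N=0 E=0 S=0 W=0

N: empty
E: empty
S: empty
W: empty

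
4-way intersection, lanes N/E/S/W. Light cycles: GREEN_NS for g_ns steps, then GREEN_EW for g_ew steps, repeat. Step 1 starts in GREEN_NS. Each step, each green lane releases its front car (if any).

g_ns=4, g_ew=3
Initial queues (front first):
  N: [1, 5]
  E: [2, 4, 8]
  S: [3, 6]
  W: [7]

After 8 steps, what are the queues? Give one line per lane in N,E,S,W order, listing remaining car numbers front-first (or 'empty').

Step 1 [NS]: N:car1-GO,E:wait,S:car3-GO,W:wait | queues: N=1 E=3 S=1 W=1
Step 2 [NS]: N:car5-GO,E:wait,S:car6-GO,W:wait | queues: N=0 E=3 S=0 W=1
Step 3 [NS]: N:empty,E:wait,S:empty,W:wait | queues: N=0 E=3 S=0 W=1
Step 4 [NS]: N:empty,E:wait,S:empty,W:wait | queues: N=0 E=3 S=0 W=1
Step 5 [EW]: N:wait,E:car2-GO,S:wait,W:car7-GO | queues: N=0 E=2 S=0 W=0
Step 6 [EW]: N:wait,E:car4-GO,S:wait,W:empty | queues: N=0 E=1 S=0 W=0
Step 7 [EW]: N:wait,E:car8-GO,S:wait,W:empty | queues: N=0 E=0 S=0 W=0

N: empty
E: empty
S: empty
W: empty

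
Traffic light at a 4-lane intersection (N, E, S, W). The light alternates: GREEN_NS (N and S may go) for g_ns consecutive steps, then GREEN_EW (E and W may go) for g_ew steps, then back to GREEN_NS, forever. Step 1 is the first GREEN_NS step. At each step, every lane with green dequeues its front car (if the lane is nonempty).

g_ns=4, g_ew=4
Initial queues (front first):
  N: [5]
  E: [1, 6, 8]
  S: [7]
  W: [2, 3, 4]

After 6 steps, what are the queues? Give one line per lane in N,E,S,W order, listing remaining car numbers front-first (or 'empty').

Step 1 [NS]: N:car5-GO,E:wait,S:car7-GO,W:wait | queues: N=0 E=3 S=0 W=3
Step 2 [NS]: N:empty,E:wait,S:empty,W:wait | queues: N=0 E=3 S=0 W=3
Step 3 [NS]: N:empty,E:wait,S:empty,W:wait | queues: N=0 E=3 S=0 W=3
Step 4 [NS]: N:empty,E:wait,S:empty,W:wait | queues: N=0 E=3 S=0 W=3
Step 5 [EW]: N:wait,E:car1-GO,S:wait,W:car2-GO | queues: N=0 E=2 S=0 W=2
Step 6 [EW]: N:wait,E:car6-GO,S:wait,W:car3-GO | queues: N=0 E=1 S=0 W=1

N: empty
E: 8
S: empty
W: 4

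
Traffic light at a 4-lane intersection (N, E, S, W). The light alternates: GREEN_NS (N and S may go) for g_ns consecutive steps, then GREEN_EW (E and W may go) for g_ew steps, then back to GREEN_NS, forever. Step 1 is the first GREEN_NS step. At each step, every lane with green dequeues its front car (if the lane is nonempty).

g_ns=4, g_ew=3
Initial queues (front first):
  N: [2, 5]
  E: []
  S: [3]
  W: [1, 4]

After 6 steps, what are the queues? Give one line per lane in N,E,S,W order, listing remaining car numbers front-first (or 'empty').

Step 1 [NS]: N:car2-GO,E:wait,S:car3-GO,W:wait | queues: N=1 E=0 S=0 W=2
Step 2 [NS]: N:car5-GO,E:wait,S:empty,W:wait | queues: N=0 E=0 S=0 W=2
Step 3 [NS]: N:empty,E:wait,S:empty,W:wait | queues: N=0 E=0 S=0 W=2
Step 4 [NS]: N:empty,E:wait,S:empty,W:wait | queues: N=0 E=0 S=0 W=2
Step 5 [EW]: N:wait,E:empty,S:wait,W:car1-GO | queues: N=0 E=0 S=0 W=1
Step 6 [EW]: N:wait,E:empty,S:wait,W:car4-GO | queues: N=0 E=0 S=0 W=0

N: empty
E: empty
S: empty
W: empty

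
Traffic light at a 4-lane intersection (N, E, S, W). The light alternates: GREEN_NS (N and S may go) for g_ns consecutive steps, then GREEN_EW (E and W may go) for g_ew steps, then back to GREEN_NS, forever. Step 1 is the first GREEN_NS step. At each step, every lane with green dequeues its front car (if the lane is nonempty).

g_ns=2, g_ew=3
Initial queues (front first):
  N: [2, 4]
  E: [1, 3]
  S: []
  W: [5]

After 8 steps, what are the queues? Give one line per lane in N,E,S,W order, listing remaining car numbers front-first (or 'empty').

Step 1 [NS]: N:car2-GO,E:wait,S:empty,W:wait | queues: N=1 E=2 S=0 W=1
Step 2 [NS]: N:car4-GO,E:wait,S:empty,W:wait | queues: N=0 E=2 S=0 W=1
Step 3 [EW]: N:wait,E:car1-GO,S:wait,W:car5-GO | queues: N=0 E=1 S=0 W=0
Step 4 [EW]: N:wait,E:car3-GO,S:wait,W:empty | queues: N=0 E=0 S=0 W=0

N: empty
E: empty
S: empty
W: empty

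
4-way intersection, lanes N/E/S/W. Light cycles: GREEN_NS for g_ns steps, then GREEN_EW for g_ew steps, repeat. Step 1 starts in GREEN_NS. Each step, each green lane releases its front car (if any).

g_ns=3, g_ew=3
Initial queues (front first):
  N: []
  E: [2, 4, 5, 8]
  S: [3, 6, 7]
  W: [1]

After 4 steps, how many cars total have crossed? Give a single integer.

Answer: 5

Derivation:
Step 1 [NS]: N:empty,E:wait,S:car3-GO,W:wait | queues: N=0 E=4 S=2 W=1
Step 2 [NS]: N:empty,E:wait,S:car6-GO,W:wait | queues: N=0 E=4 S=1 W=1
Step 3 [NS]: N:empty,E:wait,S:car7-GO,W:wait | queues: N=0 E=4 S=0 W=1
Step 4 [EW]: N:wait,E:car2-GO,S:wait,W:car1-GO | queues: N=0 E=3 S=0 W=0
Cars crossed by step 4: 5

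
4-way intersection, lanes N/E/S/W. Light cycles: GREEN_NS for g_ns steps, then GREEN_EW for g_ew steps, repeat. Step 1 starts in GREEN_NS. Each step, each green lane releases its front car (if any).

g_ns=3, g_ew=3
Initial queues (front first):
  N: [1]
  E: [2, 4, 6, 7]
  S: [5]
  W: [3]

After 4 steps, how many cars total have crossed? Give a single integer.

Answer: 4

Derivation:
Step 1 [NS]: N:car1-GO,E:wait,S:car5-GO,W:wait | queues: N=0 E=4 S=0 W=1
Step 2 [NS]: N:empty,E:wait,S:empty,W:wait | queues: N=0 E=4 S=0 W=1
Step 3 [NS]: N:empty,E:wait,S:empty,W:wait | queues: N=0 E=4 S=0 W=1
Step 4 [EW]: N:wait,E:car2-GO,S:wait,W:car3-GO | queues: N=0 E=3 S=0 W=0
Cars crossed by step 4: 4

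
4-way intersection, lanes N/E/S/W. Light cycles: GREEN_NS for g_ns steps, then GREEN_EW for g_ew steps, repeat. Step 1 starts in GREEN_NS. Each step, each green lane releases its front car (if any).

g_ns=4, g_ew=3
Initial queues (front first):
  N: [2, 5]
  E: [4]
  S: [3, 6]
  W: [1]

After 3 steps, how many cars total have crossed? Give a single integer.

Answer: 4

Derivation:
Step 1 [NS]: N:car2-GO,E:wait,S:car3-GO,W:wait | queues: N=1 E=1 S=1 W=1
Step 2 [NS]: N:car5-GO,E:wait,S:car6-GO,W:wait | queues: N=0 E=1 S=0 W=1
Step 3 [NS]: N:empty,E:wait,S:empty,W:wait | queues: N=0 E=1 S=0 W=1
Cars crossed by step 3: 4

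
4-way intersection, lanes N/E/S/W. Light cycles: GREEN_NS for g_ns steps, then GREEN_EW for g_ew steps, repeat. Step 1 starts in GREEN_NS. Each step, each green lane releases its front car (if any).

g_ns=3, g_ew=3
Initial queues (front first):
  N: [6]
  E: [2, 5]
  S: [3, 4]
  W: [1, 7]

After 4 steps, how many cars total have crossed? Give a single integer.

Step 1 [NS]: N:car6-GO,E:wait,S:car3-GO,W:wait | queues: N=0 E=2 S=1 W=2
Step 2 [NS]: N:empty,E:wait,S:car4-GO,W:wait | queues: N=0 E=2 S=0 W=2
Step 3 [NS]: N:empty,E:wait,S:empty,W:wait | queues: N=0 E=2 S=0 W=2
Step 4 [EW]: N:wait,E:car2-GO,S:wait,W:car1-GO | queues: N=0 E=1 S=0 W=1
Cars crossed by step 4: 5

Answer: 5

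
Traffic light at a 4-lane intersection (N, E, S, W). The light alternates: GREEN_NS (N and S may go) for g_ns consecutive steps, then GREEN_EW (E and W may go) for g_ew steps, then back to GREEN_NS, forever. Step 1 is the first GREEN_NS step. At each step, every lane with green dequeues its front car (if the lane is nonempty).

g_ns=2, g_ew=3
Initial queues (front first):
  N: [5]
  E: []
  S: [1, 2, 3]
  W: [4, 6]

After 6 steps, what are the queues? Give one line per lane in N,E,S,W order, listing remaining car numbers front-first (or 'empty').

Step 1 [NS]: N:car5-GO,E:wait,S:car1-GO,W:wait | queues: N=0 E=0 S=2 W=2
Step 2 [NS]: N:empty,E:wait,S:car2-GO,W:wait | queues: N=0 E=0 S=1 W=2
Step 3 [EW]: N:wait,E:empty,S:wait,W:car4-GO | queues: N=0 E=0 S=1 W=1
Step 4 [EW]: N:wait,E:empty,S:wait,W:car6-GO | queues: N=0 E=0 S=1 W=0
Step 5 [EW]: N:wait,E:empty,S:wait,W:empty | queues: N=0 E=0 S=1 W=0
Step 6 [NS]: N:empty,E:wait,S:car3-GO,W:wait | queues: N=0 E=0 S=0 W=0

N: empty
E: empty
S: empty
W: empty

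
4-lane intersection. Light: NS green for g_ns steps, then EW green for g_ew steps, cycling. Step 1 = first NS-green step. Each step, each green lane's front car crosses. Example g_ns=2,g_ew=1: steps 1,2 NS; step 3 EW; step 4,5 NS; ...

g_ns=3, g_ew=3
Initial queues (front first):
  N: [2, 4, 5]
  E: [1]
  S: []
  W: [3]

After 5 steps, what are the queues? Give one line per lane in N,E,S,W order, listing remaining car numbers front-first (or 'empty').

Step 1 [NS]: N:car2-GO,E:wait,S:empty,W:wait | queues: N=2 E=1 S=0 W=1
Step 2 [NS]: N:car4-GO,E:wait,S:empty,W:wait | queues: N=1 E=1 S=0 W=1
Step 3 [NS]: N:car5-GO,E:wait,S:empty,W:wait | queues: N=0 E=1 S=0 W=1
Step 4 [EW]: N:wait,E:car1-GO,S:wait,W:car3-GO | queues: N=0 E=0 S=0 W=0

N: empty
E: empty
S: empty
W: empty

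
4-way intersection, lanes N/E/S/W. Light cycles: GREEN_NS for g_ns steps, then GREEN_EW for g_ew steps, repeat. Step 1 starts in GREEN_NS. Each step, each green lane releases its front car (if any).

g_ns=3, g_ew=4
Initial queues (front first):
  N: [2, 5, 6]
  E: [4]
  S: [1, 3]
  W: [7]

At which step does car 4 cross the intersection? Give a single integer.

Step 1 [NS]: N:car2-GO,E:wait,S:car1-GO,W:wait | queues: N=2 E=1 S=1 W=1
Step 2 [NS]: N:car5-GO,E:wait,S:car3-GO,W:wait | queues: N=1 E=1 S=0 W=1
Step 3 [NS]: N:car6-GO,E:wait,S:empty,W:wait | queues: N=0 E=1 S=0 W=1
Step 4 [EW]: N:wait,E:car4-GO,S:wait,W:car7-GO | queues: N=0 E=0 S=0 W=0
Car 4 crosses at step 4

4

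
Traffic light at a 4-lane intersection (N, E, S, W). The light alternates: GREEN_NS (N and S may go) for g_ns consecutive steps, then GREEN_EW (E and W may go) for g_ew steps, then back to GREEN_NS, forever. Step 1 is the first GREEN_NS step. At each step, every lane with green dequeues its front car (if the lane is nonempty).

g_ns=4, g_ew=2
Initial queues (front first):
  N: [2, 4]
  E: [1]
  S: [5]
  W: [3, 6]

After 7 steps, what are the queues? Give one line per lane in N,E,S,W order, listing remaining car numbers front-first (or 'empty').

Step 1 [NS]: N:car2-GO,E:wait,S:car5-GO,W:wait | queues: N=1 E=1 S=0 W=2
Step 2 [NS]: N:car4-GO,E:wait,S:empty,W:wait | queues: N=0 E=1 S=0 W=2
Step 3 [NS]: N:empty,E:wait,S:empty,W:wait | queues: N=0 E=1 S=0 W=2
Step 4 [NS]: N:empty,E:wait,S:empty,W:wait | queues: N=0 E=1 S=0 W=2
Step 5 [EW]: N:wait,E:car1-GO,S:wait,W:car3-GO | queues: N=0 E=0 S=0 W=1
Step 6 [EW]: N:wait,E:empty,S:wait,W:car6-GO | queues: N=0 E=0 S=0 W=0

N: empty
E: empty
S: empty
W: empty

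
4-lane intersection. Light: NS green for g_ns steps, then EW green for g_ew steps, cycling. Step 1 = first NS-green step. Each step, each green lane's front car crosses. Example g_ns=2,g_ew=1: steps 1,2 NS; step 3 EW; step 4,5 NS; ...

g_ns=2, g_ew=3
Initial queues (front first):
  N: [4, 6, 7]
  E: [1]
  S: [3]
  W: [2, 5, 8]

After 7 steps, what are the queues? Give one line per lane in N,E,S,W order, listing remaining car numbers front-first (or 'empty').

Step 1 [NS]: N:car4-GO,E:wait,S:car3-GO,W:wait | queues: N=2 E=1 S=0 W=3
Step 2 [NS]: N:car6-GO,E:wait,S:empty,W:wait | queues: N=1 E=1 S=0 W=3
Step 3 [EW]: N:wait,E:car1-GO,S:wait,W:car2-GO | queues: N=1 E=0 S=0 W=2
Step 4 [EW]: N:wait,E:empty,S:wait,W:car5-GO | queues: N=1 E=0 S=0 W=1
Step 5 [EW]: N:wait,E:empty,S:wait,W:car8-GO | queues: N=1 E=0 S=0 W=0
Step 6 [NS]: N:car7-GO,E:wait,S:empty,W:wait | queues: N=0 E=0 S=0 W=0

N: empty
E: empty
S: empty
W: empty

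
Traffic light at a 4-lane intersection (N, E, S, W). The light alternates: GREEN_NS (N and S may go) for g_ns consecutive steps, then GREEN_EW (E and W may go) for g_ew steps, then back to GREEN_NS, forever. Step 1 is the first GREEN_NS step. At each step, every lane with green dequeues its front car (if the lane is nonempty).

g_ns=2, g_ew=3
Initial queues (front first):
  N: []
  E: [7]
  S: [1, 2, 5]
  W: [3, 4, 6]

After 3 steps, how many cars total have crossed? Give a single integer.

Step 1 [NS]: N:empty,E:wait,S:car1-GO,W:wait | queues: N=0 E=1 S=2 W=3
Step 2 [NS]: N:empty,E:wait,S:car2-GO,W:wait | queues: N=0 E=1 S=1 W=3
Step 3 [EW]: N:wait,E:car7-GO,S:wait,W:car3-GO | queues: N=0 E=0 S=1 W=2
Cars crossed by step 3: 4

Answer: 4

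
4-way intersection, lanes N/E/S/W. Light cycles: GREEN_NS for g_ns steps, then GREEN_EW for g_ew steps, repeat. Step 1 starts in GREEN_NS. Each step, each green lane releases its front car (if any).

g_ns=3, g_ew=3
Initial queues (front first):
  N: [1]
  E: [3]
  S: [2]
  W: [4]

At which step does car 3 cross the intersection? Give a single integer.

Step 1 [NS]: N:car1-GO,E:wait,S:car2-GO,W:wait | queues: N=0 E=1 S=0 W=1
Step 2 [NS]: N:empty,E:wait,S:empty,W:wait | queues: N=0 E=1 S=0 W=1
Step 3 [NS]: N:empty,E:wait,S:empty,W:wait | queues: N=0 E=1 S=0 W=1
Step 4 [EW]: N:wait,E:car3-GO,S:wait,W:car4-GO | queues: N=0 E=0 S=0 W=0
Car 3 crosses at step 4

4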